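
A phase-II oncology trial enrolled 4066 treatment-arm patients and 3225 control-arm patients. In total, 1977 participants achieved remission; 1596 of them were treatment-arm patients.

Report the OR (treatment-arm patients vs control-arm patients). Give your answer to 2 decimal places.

OR: 4.82

treatment-arm patients without the outcome: 4066 − 1596 = 2470
control-arm patients with the outcome: 1977 − 1596 = 381
control-arm patients without the outcome: 3225 − 381 = 2844
OR = (1596 × 2844) / (2470 × 381) = 4539024/941070 ≈ 4.82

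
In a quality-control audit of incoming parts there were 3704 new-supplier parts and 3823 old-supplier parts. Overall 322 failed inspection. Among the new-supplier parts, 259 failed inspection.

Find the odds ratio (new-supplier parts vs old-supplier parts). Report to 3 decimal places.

4.487

new-supplier parts without the outcome: 3704 − 259 = 3445
old-supplier parts with the outcome: 322 − 259 = 63
old-supplier parts without the outcome: 3823 − 63 = 3760
OR = (259 × 3760) / (3445 × 63) = 973840/217035 ≈ 4.487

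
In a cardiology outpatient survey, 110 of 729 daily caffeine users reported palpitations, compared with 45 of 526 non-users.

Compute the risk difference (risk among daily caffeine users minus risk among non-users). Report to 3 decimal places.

risk, daily caffeine users = 110/729 = 0.1509
risk, non-users = 45/526 = 0.0856
risk difference = 0.1509 − 0.0856 = 0.065

RD: 0.065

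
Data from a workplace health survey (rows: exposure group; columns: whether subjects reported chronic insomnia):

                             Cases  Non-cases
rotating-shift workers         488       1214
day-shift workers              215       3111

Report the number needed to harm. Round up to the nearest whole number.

risk, rotating-shift workers = 488/1702 = 0.286722
risk, day-shift workers = 215/3326 = 0.064642
absolute risk difference = 0.222079
1 / 0.222079 = 4.503 → round up → 5

5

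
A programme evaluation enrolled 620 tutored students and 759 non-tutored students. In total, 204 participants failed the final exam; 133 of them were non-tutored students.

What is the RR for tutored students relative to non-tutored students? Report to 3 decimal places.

tutored students with the outcome: 204 − 133 = 71
tutored students without the outcome: 620 − 71 = 549
non-tutored students without the outcome: 759 − 133 = 626
risk, tutored students = 71/620 = 0.1145
risk, non-tutored students = 133/759 = 0.1752
RR = 0.1145 / 0.1752 = 0.654

0.654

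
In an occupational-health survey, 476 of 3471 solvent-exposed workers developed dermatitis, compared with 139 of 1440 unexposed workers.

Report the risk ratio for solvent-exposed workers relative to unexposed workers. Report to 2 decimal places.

RR: 1.42

risk, solvent-exposed workers = 476/3471 = 0.1371
risk, unexposed workers = 139/1440 = 0.0965
RR = 0.1371 / 0.0965 = 1.42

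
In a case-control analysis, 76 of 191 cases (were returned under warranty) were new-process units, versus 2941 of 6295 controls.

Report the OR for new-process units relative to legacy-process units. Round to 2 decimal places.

odds, new-process units = 76/2941 = 0.02584
odds, legacy-process units = 115/3354 = 0.03429
OR = 0.02584 / 0.03429 = 0.75

OR: 0.75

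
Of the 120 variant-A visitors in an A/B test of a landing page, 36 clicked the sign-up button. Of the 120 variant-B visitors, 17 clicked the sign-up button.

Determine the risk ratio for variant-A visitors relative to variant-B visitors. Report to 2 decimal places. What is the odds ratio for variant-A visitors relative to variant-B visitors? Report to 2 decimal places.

RR = 2.12; OR = 2.60

risk, variant-A visitors = 36/120 = 0.3000
risk, variant-B visitors = 17/120 = 0.1417
RR = 0.3000 / 0.1417 = 2.12
OR = (36 × 103) / (84 × 17) = 3708/1428 ≈ 2.60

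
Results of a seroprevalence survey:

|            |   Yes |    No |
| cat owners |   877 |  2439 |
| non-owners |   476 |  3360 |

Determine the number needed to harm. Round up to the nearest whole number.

8

risk, cat owners = 877/3316 = 0.264475
risk, non-owners = 476/3836 = 0.124088
absolute risk difference = 0.140388
1 / 0.140388 = 7.123 → round up → 8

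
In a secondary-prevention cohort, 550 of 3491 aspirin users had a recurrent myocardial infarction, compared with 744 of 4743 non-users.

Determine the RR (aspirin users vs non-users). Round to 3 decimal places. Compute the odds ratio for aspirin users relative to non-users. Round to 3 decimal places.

RR = 1.004; OR = 1.005

risk, aspirin users = 550/3491 = 0.1575
risk, non-users = 744/4743 = 0.1569
RR = 0.1575 / 0.1569 = 1.004
odds, aspirin users = 550/2941 = 0.1870
odds, non-users = 744/3999 = 0.1860
OR = 0.1870 / 0.1860 = 1.005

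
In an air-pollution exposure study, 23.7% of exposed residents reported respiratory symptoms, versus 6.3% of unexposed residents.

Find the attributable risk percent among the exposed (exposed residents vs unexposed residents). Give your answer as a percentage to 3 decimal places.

AR% = (0.2370 − 0.0630) / 0.2370 = 0.7342 → 73.418%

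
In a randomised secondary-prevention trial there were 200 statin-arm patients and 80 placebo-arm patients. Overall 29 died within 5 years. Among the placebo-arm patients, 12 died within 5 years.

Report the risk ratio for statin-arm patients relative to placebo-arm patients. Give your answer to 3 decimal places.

statin-arm patients with the outcome: 29 − 12 = 17
statin-arm patients without the outcome: 200 − 17 = 183
placebo-arm patients without the outcome: 80 − 12 = 68
risk, statin-arm patients = 17/200 = 0.0850
risk, placebo-arm patients = 12/80 = 0.1500
RR = 0.0850 / 0.1500 = 0.567

RR = 0.567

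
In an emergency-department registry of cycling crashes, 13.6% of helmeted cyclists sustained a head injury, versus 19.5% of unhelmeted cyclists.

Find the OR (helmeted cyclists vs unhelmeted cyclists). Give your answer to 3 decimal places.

0.650

odds, helmeted cyclists = 0.1360/0.8640 = 0.1574
odds, unhelmeted cyclists = 0.1950/0.8050 = 0.2422
OR = 0.1574 / 0.2422 = 0.650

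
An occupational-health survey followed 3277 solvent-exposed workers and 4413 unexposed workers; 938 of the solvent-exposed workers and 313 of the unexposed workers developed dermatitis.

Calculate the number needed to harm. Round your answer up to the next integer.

risk, solvent-exposed workers = 938/3277 = 0.286237
risk, unexposed workers = 313/4413 = 0.070927
absolute risk difference = 0.215311
1 / 0.215311 = 4.644 → round up → 5

NNH ≈ 5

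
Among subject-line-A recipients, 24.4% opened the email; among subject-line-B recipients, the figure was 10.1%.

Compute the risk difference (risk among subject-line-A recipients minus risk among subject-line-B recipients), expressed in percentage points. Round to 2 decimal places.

risk difference = 0.2440 − 0.1010 = 0.1430 → 14.30 percentage points

14.30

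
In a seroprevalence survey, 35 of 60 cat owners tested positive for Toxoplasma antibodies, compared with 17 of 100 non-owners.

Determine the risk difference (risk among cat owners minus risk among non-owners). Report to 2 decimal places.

RD = 0.41

risk, cat owners = 35/60 = 0.5833
risk, non-owners = 17/100 = 0.1700
risk difference = 0.5833 − 0.1700 = 0.41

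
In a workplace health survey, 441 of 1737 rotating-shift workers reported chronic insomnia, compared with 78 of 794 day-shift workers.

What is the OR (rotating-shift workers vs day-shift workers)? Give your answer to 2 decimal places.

OR = (441 × 716) / (1296 × 78) = 315756/101088 ≈ 3.12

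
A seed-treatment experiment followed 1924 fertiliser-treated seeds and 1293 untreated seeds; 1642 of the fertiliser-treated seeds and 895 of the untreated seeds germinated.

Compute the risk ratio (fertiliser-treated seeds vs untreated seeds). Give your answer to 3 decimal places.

RR: 1.233

risk, fertiliser-treated seeds = 1642/1924 = 0.8534
risk, untreated seeds = 895/1293 = 0.6922
RR = 0.8534 / 0.6922 = 1.233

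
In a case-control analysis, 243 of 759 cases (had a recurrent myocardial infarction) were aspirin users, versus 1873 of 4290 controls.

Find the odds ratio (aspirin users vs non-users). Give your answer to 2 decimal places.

OR ≈ 0.61

odds, aspirin users = 243/1873 = 0.1297
odds, non-users = 516/2417 = 0.2135
OR = 0.1297 / 0.2135 = 0.61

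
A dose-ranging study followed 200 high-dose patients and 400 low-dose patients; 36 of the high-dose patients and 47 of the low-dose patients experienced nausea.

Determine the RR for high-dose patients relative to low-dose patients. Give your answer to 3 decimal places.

RR ≈ 1.532

risk, high-dose patients = 36/200 = 0.1800
risk, low-dose patients = 47/400 = 0.1175
RR = 0.1800 / 0.1175 = 1.532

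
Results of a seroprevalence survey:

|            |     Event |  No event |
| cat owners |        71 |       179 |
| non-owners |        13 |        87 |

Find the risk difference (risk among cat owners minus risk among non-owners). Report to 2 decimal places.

risk, cat owners = 71/250 = 0.2840
risk, non-owners = 13/100 = 0.1300
risk difference = 0.2840 − 0.1300 = 0.15

RD ≈ 0.15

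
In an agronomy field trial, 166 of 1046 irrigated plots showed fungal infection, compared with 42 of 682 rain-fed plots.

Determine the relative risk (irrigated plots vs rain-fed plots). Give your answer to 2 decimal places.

2.58

risk, irrigated plots = 166/1046 = 0.1587
risk, rain-fed plots = 42/682 = 0.0616
RR = 0.1587 / 0.0616 = 2.58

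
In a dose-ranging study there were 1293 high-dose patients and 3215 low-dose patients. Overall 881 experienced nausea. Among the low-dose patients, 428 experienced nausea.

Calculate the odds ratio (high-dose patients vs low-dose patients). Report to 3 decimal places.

high-dose patients with the outcome: 881 − 428 = 453
high-dose patients without the outcome: 1293 − 453 = 840
low-dose patients without the outcome: 3215 − 428 = 2787
OR = (453 × 2787) / (840 × 428) = 1262511/359520 ≈ 3.512

OR ≈ 3.512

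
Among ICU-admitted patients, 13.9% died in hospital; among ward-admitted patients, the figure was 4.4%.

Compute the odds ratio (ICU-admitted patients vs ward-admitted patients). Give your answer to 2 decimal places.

odds, ICU-admitted patients = 0.13900/0.86100 = 0.16144
odds, ward-admitted patients = 0.04400/0.95600 = 0.04603
OR = 0.16144 / 0.04603 = 3.51

3.51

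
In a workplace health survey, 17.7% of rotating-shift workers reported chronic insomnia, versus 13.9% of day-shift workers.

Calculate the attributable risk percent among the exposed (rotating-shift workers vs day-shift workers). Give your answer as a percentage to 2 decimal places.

AR% = (0.1770 − 0.1390) / 0.1770 = 0.2147 → 21.47%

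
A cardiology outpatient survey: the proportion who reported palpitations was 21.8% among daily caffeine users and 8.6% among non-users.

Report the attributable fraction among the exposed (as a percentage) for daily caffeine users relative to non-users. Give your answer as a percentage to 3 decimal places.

AR% = (0.2180 − 0.0860) / 0.2180 = 0.6055 → 60.550%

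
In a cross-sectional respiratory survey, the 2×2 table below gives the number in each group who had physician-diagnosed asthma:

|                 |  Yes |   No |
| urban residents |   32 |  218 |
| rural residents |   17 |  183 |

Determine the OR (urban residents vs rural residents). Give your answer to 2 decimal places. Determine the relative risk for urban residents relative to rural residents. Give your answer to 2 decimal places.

OR = (32 × 183) / (218 × 17) = 5856/3706 ≈ 1.58
risk, urban residents = 32/250 = 0.1280
risk, rural residents = 17/200 = 0.0850
RR = 0.1280 / 0.0850 = 1.51

OR = 1.58; RR = 1.51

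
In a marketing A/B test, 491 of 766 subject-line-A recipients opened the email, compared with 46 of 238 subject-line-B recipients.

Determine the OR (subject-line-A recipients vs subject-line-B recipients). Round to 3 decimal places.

OR = (491 × 192) / (275 × 46) = 94272/12650 ≈ 7.452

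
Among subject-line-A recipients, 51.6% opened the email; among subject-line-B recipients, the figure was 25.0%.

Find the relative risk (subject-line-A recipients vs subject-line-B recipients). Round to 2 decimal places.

RR = 0.5160 / 0.2500 = 2.06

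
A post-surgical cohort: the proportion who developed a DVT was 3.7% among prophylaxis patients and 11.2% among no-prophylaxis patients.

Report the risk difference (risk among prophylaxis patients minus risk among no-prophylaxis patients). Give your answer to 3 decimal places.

risk difference = 0.03700 − 0.11200 = -0.075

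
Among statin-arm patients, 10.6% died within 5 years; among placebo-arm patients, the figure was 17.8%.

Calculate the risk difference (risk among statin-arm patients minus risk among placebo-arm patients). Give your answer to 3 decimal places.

risk difference = 0.1060 − 0.1780 = -0.072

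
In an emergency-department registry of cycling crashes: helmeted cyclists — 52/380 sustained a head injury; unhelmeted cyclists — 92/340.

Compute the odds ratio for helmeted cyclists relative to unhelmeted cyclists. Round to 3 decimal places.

odds, helmeted cyclists = 52/328 = 0.1585
odds, unhelmeted cyclists = 92/248 = 0.3710
OR = 0.1585 / 0.3710 = 0.427

OR = 0.427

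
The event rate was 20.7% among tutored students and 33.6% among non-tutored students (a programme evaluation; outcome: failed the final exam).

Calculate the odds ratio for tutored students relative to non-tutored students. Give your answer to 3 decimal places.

odds, tutored students = 0.2070/0.7930 = 0.2610
odds, non-tutored students = 0.3360/0.6640 = 0.5060
OR = 0.2610 / 0.5060 = 0.516

0.516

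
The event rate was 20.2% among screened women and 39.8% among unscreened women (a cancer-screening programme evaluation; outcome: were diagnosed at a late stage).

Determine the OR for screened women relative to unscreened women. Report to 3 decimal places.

odds, screened women = 0.2020/0.7980 = 0.2531
odds, unscreened women = 0.3980/0.6020 = 0.6611
OR = 0.2531 / 0.6611 = 0.383

0.383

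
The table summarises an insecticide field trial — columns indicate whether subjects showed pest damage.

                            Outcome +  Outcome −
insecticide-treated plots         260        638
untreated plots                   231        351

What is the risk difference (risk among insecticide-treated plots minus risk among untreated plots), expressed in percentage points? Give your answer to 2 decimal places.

RD = -10.74

risk, insecticide-treated plots = 260/898 = 0.2895
risk, untreated plots = 231/582 = 0.3969
risk difference = 0.2895 − 0.3969 = -0.1074 → -10.74 percentage points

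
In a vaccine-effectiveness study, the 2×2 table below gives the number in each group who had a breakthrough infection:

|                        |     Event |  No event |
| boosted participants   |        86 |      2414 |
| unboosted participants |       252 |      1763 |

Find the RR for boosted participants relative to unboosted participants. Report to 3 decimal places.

risk, boosted participants = 86/2500 = 0.03440
risk, unboosted participants = 252/2015 = 0.12506
RR = 0.03440 / 0.12506 = 0.275

0.275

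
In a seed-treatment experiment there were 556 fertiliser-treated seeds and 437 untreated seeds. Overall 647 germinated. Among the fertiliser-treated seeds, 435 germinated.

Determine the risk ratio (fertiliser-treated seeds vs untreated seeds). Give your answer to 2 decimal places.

fertiliser-treated seeds without the outcome: 556 − 435 = 121
untreated seeds with the outcome: 647 − 435 = 212
untreated seeds without the outcome: 437 − 212 = 225
risk, fertiliser-treated seeds = 435/556 = 0.7824
risk, untreated seeds = 212/437 = 0.4851
RR = 0.7824 / 0.4851 = 1.61

RR = 1.61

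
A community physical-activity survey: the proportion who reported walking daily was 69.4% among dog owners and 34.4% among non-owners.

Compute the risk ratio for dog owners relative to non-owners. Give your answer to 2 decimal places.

RR = 0.6940 / 0.3440 = 2.02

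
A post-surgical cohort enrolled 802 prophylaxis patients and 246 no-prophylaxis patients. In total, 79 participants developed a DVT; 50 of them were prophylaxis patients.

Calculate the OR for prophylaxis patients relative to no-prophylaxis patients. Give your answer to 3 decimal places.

prophylaxis patients without the outcome: 802 − 50 = 752
no-prophylaxis patients with the outcome: 79 − 50 = 29
no-prophylaxis patients without the outcome: 246 − 29 = 217
odds, prophylaxis patients = 50/752 = 0.0665
odds, no-prophylaxis patients = 29/217 = 0.1336
OR = 0.0665 / 0.1336 = 0.498

0.498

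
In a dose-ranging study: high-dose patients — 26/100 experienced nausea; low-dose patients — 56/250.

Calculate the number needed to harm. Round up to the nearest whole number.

28

risk, high-dose patients = 26/100 = 0.260000
risk, low-dose patients = 56/250 = 0.224000
absolute risk difference = 0.036000
1 / 0.036000 = 27.778 → round up → 28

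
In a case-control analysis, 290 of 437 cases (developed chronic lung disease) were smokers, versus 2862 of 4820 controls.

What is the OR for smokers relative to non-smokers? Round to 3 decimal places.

OR = (290 × 1958) / (2862 × 147) = 567820/420714 ≈ 1.350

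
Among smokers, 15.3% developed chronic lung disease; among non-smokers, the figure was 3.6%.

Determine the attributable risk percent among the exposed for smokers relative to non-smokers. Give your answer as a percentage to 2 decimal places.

AR% = (0.15300 − 0.03600) / 0.15300 = 0.7647 → 76.47%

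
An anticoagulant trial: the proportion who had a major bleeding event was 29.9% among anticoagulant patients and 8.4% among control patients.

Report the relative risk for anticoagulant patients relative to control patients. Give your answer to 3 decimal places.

RR = 0.2990 / 0.0840 = 3.560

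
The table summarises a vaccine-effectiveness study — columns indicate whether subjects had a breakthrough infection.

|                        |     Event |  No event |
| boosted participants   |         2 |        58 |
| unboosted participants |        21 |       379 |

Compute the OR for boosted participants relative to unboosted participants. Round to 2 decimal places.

0.62

odds, boosted participants = 2/58 = 0.03448
odds, unboosted participants = 21/379 = 0.05541
OR = 0.03448 / 0.05541 = 0.62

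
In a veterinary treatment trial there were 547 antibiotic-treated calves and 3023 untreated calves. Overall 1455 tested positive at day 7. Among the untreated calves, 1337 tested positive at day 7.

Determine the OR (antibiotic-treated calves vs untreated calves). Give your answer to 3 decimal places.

antibiotic-treated calves with the outcome: 1455 − 1337 = 118
antibiotic-treated calves without the outcome: 547 − 118 = 429
untreated calves without the outcome: 3023 − 1337 = 1686
odds, antibiotic-treated calves = 118/429 = 0.2751
odds, untreated calves = 1337/1686 = 0.7930
OR = 0.2751 / 0.7930 = 0.347

OR = 0.347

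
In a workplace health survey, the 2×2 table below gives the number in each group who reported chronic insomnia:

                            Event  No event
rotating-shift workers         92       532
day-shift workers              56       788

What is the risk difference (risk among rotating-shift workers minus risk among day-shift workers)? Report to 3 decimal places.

risk, rotating-shift workers = 92/624 = 0.1474
risk, day-shift workers = 56/844 = 0.0664
risk difference = 0.1474 − 0.0664 = 0.081

RD ≈ 0.081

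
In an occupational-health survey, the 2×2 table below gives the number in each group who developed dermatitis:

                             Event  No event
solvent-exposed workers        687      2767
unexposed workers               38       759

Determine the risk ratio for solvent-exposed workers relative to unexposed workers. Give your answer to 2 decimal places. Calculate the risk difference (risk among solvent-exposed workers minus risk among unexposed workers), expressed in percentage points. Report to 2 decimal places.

RR = 4.17; RD = 15.12

risk, solvent-exposed workers = 687/3454 = 0.19890
risk, unexposed workers = 38/797 = 0.04768
RR = 0.19890 / 0.04768 = 4.17
risk difference = 0.19890 − 0.04768 = 0.15122 → 15.12 percentage points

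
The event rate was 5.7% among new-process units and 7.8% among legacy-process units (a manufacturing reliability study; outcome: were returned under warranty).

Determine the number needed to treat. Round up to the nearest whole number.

48

absolute risk difference = 0.021000
1 / 0.021000 = 47.619 → round up → 48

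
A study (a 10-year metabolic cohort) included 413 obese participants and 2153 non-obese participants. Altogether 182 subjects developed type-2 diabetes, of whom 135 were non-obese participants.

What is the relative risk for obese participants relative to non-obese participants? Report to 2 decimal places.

1.81

obese participants with the outcome: 182 − 135 = 47
obese participants without the outcome: 413 − 47 = 366
non-obese participants without the outcome: 2153 − 135 = 2018
risk, obese participants = 47/413 = 0.1138
risk, non-obese participants = 135/2153 = 0.0627
RR = 0.1138 / 0.0627 = 1.81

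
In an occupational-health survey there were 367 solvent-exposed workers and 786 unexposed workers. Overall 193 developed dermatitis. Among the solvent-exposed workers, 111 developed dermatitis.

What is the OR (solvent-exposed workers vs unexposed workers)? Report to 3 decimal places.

solvent-exposed workers without the outcome: 367 − 111 = 256
unexposed workers with the outcome: 193 − 111 = 82
unexposed workers without the outcome: 786 − 82 = 704
OR = (111 × 704) / (256 × 82) = 78144/20992 ≈ 3.723

3.723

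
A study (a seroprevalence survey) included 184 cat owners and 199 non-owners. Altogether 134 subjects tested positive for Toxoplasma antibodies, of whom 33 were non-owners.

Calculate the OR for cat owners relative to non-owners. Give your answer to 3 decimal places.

cat owners with the outcome: 134 − 33 = 101
cat owners without the outcome: 184 − 101 = 83
non-owners without the outcome: 199 − 33 = 166
odds, cat owners = 101/83 = 1.2169
odds, non-owners = 33/166 = 0.1988
OR = 1.2169 / 0.1988 = 6.121

OR: 6.121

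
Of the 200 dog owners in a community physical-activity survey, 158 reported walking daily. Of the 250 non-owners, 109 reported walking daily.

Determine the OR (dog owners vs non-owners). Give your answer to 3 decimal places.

OR = (158 × 141) / (42 × 109) = 22278/4578 ≈ 4.866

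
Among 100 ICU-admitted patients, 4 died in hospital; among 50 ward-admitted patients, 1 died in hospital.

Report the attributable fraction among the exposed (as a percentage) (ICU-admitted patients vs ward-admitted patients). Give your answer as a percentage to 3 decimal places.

risk, ICU-admitted patients = 4/100 = 0.04000
risk, ward-admitted patients = 1/50 = 0.02000
AR% = (0.04000 − 0.02000) / 0.04000 = 0.5000 → 50.000%

50.000%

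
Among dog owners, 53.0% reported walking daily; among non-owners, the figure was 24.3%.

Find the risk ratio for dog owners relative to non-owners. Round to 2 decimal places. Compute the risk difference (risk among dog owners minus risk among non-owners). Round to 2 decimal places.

RR = 2.18; RD = 0.29

RR = 0.5300 / 0.2430 = 2.18
risk difference = 0.5300 − 0.2430 = 0.29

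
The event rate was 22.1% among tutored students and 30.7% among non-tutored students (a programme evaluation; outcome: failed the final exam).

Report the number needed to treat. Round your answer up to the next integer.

absolute risk difference = 0.086000
1 / 0.086000 = 11.628 → round up → 12

12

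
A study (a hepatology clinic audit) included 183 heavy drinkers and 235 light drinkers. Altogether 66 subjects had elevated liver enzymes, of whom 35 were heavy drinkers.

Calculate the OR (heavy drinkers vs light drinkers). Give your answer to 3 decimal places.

OR ≈ 1.556

heavy drinkers without the outcome: 183 − 35 = 148
light drinkers with the outcome: 66 − 35 = 31
light drinkers without the outcome: 235 − 31 = 204
OR = (35 × 204) / (148 × 31) = 7140/4588 ≈ 1.556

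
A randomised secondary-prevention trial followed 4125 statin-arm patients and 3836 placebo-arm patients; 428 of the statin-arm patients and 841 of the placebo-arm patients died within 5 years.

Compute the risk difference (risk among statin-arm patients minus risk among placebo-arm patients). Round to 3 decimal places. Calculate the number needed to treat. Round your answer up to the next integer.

RD = -0.115; NNT = 9

risk, statin-arm patients = 428/4125 = 0.1038
risk, placebo-arm patients = 841/3836 = 0.2192
risk difference = 0.1038 − 0.2192 = -0.115
absolute risk difference = 0.115481
1 / 0.115481 = 8.659 → round up → 9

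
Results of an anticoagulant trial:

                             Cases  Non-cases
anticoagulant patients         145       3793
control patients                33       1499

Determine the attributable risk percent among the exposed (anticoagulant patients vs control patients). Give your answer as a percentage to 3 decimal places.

AR%: 41.499%

risk, anticoagulant patients = 145/3938 = 0.03682
risk, control patients = 33/1532 = 0.02154
AR% = (0.03682 − 0.02154) / 0.03682 = 0.4150 → 41.499%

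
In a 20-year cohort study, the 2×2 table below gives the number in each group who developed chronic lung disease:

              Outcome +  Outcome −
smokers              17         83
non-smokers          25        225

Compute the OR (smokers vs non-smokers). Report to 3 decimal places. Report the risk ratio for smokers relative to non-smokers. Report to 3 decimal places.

OR = 1.843; RR = 1.700

OR = (17 × 225) / (83 × 25) = 3825/2075 ≈ 1.843
risk, smokers = 17/100 = 0.1700
risk, non-smokers = 25/250 = 0.1000
RR = 0.1700 / 0.1000 = 1.700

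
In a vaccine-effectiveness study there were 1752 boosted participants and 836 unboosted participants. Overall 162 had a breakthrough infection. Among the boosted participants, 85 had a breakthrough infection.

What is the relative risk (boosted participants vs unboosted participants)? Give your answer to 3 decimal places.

0.527

boosted participants without the outcome: 1752 − 85 = 1667
unboosted participants with the outcome: 162 − 85 = 77
unboosted participants without the outcome: 836 − 77 = 759
risk, boosted participants = 85/1752 = 0.04852
risk, unboosted participants = 77/836 = 0.09211
RR = 0.04852 / 0.09211 = 0.527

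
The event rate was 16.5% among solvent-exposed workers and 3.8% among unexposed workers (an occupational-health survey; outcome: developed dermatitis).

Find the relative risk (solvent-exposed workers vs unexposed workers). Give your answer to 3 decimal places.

RR = 0.16500 / 0.03800 = 4.342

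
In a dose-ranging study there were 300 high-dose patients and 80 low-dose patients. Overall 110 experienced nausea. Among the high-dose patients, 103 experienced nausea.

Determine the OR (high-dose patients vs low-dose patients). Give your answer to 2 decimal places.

high-dose patients without the outcome: 300 − 103 = 197
low-dose patients with the outcome: 110 − 103 = 7
low-dose patients without the outcome: 80 − 7 = 73
OR = (103 × 73) / (197 × 7) = 7519/1379 ≈ 5.45

OR ≈ 5.45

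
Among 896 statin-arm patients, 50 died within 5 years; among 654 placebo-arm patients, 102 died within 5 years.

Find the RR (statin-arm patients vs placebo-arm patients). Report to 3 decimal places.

risk, statin-arm patients = 50/896 = 0.0558
risk, placebo-arm patients = 102/654 = 0.1560
RR = 0.0558 / 0.1560 = 0.358

RR: 0.358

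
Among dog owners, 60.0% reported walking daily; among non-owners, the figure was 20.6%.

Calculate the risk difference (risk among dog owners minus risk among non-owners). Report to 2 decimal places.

risk difference = 0.6000 − 0.2060 = 0.39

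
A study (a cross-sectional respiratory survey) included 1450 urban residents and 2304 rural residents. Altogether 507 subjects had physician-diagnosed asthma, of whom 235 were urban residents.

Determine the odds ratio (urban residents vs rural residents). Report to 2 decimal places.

OR ≈ 1.44

urban residents without the outcome: 1450 − 235 = 1215
rural residents with the outcome: 507 − 235 = 272
rural residents without the outcome: 2304 − 272 = 2032
odds, urban residents = 235/1215 = 0.1934
odds, rural residents = 272/2032 = 0.1339
OR = 0.1934 / 0.1339 = 1.44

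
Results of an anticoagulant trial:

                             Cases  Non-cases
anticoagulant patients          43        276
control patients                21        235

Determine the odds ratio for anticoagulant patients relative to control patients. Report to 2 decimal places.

OR: 1.74

odds, anticoagulant patients = 43/276 = 0.1558
odds, control patients = 21/235 = 0.0894
OR = 0.1558 / 0.0894 = 1.74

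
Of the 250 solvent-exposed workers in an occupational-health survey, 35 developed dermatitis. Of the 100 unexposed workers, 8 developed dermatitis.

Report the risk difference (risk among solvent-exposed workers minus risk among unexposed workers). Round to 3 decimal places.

risk, solvent-exposed workers = 35/250 = 0.1400
risk, unexposed workers = 8/100 = 0.0800
risk difference = 0.1400 − 0.0800 = 0.060

RD: 0.060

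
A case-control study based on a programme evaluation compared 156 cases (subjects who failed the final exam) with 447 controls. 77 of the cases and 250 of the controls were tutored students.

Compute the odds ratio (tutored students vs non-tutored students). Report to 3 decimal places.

OR ≈ 0.768

odds, tutored students = 77/250 = 0.3080
odds, non-tutored students = 79/197 = 0.4010
OR = 0.3080 / 0.4010 = 0.768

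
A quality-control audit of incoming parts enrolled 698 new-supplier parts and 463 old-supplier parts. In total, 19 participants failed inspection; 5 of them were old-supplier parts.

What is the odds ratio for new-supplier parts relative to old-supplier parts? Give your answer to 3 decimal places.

new-supplier parts with the outcome: 19 − 5 = 14
new-supplier parts without the outcome: 698 − 14 = 684
old-supplier parts without the outcome: 463 − 5 = 458
OR = (14 × 458) / (684 × 5) = 6412/3420 ≈ 1.875

OR = 1.875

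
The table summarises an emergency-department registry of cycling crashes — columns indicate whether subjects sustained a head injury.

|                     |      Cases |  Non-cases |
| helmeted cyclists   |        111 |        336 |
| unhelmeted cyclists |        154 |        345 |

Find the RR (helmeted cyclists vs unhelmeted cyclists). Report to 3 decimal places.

RR ≈ 0.805

risk, helmeted cyclists = 111/447 = 0.2483
risk, unhelmeted cyclists = 154/499 = 0.3086
RR = 0.2483 / 0.3086 = 0.805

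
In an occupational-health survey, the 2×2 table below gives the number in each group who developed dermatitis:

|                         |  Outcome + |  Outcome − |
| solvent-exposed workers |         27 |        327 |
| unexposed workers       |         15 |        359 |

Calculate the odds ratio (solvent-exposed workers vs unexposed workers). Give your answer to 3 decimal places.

OR = (27 × 359) / (327 × 15) = 9693/4905 ≈ 1.976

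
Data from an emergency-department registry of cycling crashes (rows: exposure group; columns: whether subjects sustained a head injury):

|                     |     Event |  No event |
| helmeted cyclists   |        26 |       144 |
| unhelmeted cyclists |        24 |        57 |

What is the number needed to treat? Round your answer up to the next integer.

7

risk, helmeted cyclists = 26/170 = 0.152941
risk, unhelmeted cyclists = 24/81 = 0.296296
absolute risk difference = 0.143355
1 / 0.143355 = 6.976 → round up → 7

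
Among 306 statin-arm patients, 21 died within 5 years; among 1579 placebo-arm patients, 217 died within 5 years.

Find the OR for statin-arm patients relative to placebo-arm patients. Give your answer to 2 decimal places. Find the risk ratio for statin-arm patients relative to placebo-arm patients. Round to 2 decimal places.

OR = (21 × 1362) / (285 × 217) = 28602/61845 ≈ 0.46
risk, statin-arm patients = 21/306 = 0.0686
risk, placebo-arm patients = 217/1579 = 0.1374
RR = 0.0686 / 0.1374 = 0.50

OR = 0.46; RR = 0.50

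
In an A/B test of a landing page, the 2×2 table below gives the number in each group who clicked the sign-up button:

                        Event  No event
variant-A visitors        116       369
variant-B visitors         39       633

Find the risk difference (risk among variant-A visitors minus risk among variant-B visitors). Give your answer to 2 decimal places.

risk, variant-A visitors = 116/485 = 0.2392
risk, variant-B visitors = 39/672 = 0.0580
risk difference = 0.2392 − 0.0580 = 0.18

0.18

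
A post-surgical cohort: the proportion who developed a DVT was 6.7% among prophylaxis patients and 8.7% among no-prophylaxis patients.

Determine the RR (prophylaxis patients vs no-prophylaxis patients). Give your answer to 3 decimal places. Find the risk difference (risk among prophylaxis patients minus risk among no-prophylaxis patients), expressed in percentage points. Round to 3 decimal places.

RR = 0.0670 / 0.0870 = 0.770
risk difference = 0.0670 − 0.0870 = -0.0200 → -2.000 percentage points

RR = 0.770; RD = -2.000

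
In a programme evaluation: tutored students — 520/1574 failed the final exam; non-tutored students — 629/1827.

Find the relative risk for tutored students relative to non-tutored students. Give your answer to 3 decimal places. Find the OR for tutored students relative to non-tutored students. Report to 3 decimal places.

RR = 0.960; OR = 0.940

risk, tutored students = 520/1574 = 0.3304
risk, non-tutored students = 629/1827 = 0.3443
RR = 0.3304 / 0.3443 = 0.960
odds, tutored students = 520/1054 = 0.4934
odds, non-tutored students = 629/1198 = 0.5250
OR = 0.4934 / 0.5250 = 0.940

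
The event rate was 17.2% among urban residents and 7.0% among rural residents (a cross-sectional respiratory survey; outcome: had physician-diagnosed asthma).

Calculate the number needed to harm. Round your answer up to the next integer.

NNH: 10

absolute risk difference = 0.102000
1 / 0.102000 = 9.804 → round up → 10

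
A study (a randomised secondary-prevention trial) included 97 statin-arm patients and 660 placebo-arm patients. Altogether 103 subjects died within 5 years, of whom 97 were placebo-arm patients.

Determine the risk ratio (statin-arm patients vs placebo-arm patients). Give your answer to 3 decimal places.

0.421

statin-arm patients with the outcome: 103 − 97 = 6
statin-arm patients without the outcome: 97 − 6 = 91
placebo-arm patients without the outcome: 660 − 97 = 563
risk, statin-arm patients = 6/97 = 0.0619
risk, placebo-arm patients = 97/660 = 0.1470
RR = 0.0619 / 0.1470 = 0.421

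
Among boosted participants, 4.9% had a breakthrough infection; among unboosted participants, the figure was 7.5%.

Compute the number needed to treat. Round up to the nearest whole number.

39

absolute risk difference = 0.026000
1 / 0.026000 = 38.462 → round up → 39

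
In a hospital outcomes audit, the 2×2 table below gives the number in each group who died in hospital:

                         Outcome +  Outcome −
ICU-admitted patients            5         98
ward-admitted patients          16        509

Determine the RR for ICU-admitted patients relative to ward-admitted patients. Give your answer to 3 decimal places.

risk, ICU-admitted patients = 5/103 = 0.04854
risk, ward-admitted patients = 16/525 = 0.03048
RR = 0.04854 / 0.03048 = 1.593

1.593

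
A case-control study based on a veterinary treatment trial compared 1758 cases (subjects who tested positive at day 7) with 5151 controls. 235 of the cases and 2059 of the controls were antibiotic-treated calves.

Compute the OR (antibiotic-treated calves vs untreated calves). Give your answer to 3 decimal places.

OR ≈ 0.232

odds, antibiotic-treated calves = 235/2059 = 0.1141
odds, untreated calves = 1523/3092 = 0.4926
OR = 0.1141 / 0.4926 = 0.232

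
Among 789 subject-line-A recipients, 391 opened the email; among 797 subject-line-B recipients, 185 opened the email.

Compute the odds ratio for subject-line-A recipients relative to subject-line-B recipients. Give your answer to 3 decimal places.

OR = (391 × 612) / (398 × 185) = 239292/73630 ≈ 3.250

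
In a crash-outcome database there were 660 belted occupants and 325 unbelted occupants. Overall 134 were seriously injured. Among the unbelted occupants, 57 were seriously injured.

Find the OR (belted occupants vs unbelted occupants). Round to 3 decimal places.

belted occupants with the outcome: 134 − 57 = 77
belted occupants without the outcome: 660 − 77 = 583
unbelted occupants without the outcome: 325 − 57 = 268
odds, belted occupants = 77/583 = 0.1321
odds, unbelted occupants = 57/268 = 0.2127
OR = 0.1321 / 0.2127 = 0.621

OR = 0.621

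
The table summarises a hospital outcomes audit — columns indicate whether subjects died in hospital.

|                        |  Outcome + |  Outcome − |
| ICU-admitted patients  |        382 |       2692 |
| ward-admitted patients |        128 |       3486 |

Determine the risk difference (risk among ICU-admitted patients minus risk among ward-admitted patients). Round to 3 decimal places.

risk, ICU-admitted patients = 382/3074 = 0.12427
risk, ward-admitted patients = 128/3614 = 0.03542
risk difference = 0.12427 − 0.03542 = 0.089

RD: 0.089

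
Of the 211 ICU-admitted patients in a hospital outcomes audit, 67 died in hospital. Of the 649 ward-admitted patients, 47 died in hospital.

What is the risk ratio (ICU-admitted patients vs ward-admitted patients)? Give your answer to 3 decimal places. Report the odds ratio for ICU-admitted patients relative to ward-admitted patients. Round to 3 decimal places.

RR = 4.385; OR = 5.960

risk, ICU-admitted patients = 67/211 = 0.3175
risk, ward-admitted patients = 47/649 = 0.0724
RR = 0.3175 / 0.0724 = 4.385
OR = (67 × 602) / (144 × 47) = 40334/6768 ≈ 5.960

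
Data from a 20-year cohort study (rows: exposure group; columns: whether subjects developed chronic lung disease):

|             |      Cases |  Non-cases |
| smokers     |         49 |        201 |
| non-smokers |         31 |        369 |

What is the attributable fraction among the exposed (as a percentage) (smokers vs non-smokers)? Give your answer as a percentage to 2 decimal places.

60.46%

risk, smokers = 49/250 = 0.1960
risk, non-smokers = 31/400 = 0.0775
AR% = (0.1960 − 0.0775) / 0.1960 = 0.6046 → 60.46%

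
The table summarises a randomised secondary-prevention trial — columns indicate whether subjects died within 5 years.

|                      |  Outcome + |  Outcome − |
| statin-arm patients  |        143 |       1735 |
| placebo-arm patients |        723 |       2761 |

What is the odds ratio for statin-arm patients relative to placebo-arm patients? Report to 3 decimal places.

OR = (143 × 2761) / (1735 × 723) = 394823/1254405 ≈ 0.315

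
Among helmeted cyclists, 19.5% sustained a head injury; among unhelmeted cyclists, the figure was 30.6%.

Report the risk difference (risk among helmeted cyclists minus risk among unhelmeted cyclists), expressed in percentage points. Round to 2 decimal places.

-11.10

risk difference = 0.1950 − 0.3060 = -0.1110 → -11.10 percentage points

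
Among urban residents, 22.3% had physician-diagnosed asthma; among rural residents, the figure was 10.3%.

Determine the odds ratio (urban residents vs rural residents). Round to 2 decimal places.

OR ≈ 2.50

odds, urban residents = 0.2230/0.7770 = 0.2870
odds, rural residents = 0.1030/0.8970 = 0.1148
OR = 0.2870 / 0.1148 = 2.50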